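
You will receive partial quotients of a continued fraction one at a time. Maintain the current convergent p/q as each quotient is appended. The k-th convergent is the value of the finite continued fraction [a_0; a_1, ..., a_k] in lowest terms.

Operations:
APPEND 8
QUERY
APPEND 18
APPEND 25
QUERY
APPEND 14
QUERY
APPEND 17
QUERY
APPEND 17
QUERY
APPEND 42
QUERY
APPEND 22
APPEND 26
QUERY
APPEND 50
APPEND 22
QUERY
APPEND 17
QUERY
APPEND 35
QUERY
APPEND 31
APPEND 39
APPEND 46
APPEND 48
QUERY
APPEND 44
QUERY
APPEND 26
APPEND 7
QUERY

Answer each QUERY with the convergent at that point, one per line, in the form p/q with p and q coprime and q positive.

APPEND 8: p_0 = 8·1 + 0 = 8, q_0 = 8·0 + 1 = 1 → 8/1
APPEND 18: p_1 = 18·8 + 1 = 145, q_1 = 18·1 + 0 = 18 → 145/18
APPEND 25: p_2 = 25·145 + 8 = 3633, q_2 = 25·18 + 1 = 451 → 3633/451
APPEND 14: p_3 = 14·3633 + 145 = 51007, q_3 = 14·451 + 18 = 6332 → 51007/6332
APPEND 17: p_4 = 17·51007 + 3633 = 870752, q_4 = 17·6332 + 451 = 108095 → 870752/108095
APPEND 17: p_5 = 17·870752 + 51007 = 14853791, q_5 = 17·108095 + 6332 = 1843947 → 14853791/1843947
APPEND 42: p_6 = 42·14853791 + 870752 = 624729974, q_6 = 42·1843947 + 108095 = 77553869 → 624729974/77553869
APPEND 22: p_7 = 22·624729974 + 14853791 = 13758913219, q_7 = 22·77553869 + 1843947 = 1708029065 → 13758913219/1708029065
APPEND 26: p_8 = 26·13758913219 + 624729974 = 358356473668, q_8 = 26·1708029065 + 77553869 = 44486309559 → 358356473668/44486309559
APPEND 50: p_9 = 50·358356473668 + 13758913219 = 17931582596619, q_9 = 50·44486309559 + 1708029065 = 2226023507015 → 17931582596619/2226023507015
APPEND 22: p_10 = 22·17931582596619 + 358356473668 = 394853173599286, q_10 = 22·2226023507015 + 44486309559 = 49017003463889 → 394853173599286/49017003463889
APPEND 17: p_11 = 17·394853173599286 + 17931582596619 = 6730435533784481, q_11 = 17·49017003463889 + 2226023507015 = 835515082393128 → 6730435533784481/835515082393128
APPEND 35: p_12 = 35·6730435533784481 + 394853173599286 = 235960096856056121, q_12 = 35·835515082393128 + 49017003463889 = 29292044887223369 → 235960096856056121/29292044887223369
APPEND 31: p_13 = 31·235960096856056121 + 6730435533784481 = 7321493438071524232, q_13 = 31·29292044887223369 + 835515082393128 = 908888906586317567 → 7321493438071524232/908888906586317567
APPEND 39: p_14 = 39·7321493438071524232 + 235960096856056121 = 285774204181645501169, q_14 = 39·908888906586317567 + 29292044887223369 = 35475959401753608482 → 285774204181645501169/35475959401753608482
APPEND 46: p_15 = 46·285774204181645501169 + 7321493438071524232 = 13152934885793764578006, q_15 = 46·35475959401753608482 + 908888906586317567 = 1632803021387252307739 → 13152934885793764578006/1632803021387252307739
APPEND 48: p_16 = 48·13152934885793764578006 + 285774204181645501169 = 631626648722282345245457, q_16 = 48·1632803021387252307739 + 35475959401753608482 = 78410020985989864379954 → 631626648722282345245457/78410020985989864379954
APPEND 44: p_17 = 44·631626648722282345245457 + 13152934885793764578006 = 27804725478666216955378114, q_17 = 44·78410020985989864379954 + 1632803021387252307739 = 3451673726404941285025715 → 27804725478666216955378114/3451673726404941285025715
APPEND 26: p_18 = 26·27804725478666216955378114 + 631626648722282345245457 = 723554489094043923185076421, q_18 = 26·3451673726404941285025715 + 78410020985989864379954 = 89821926907514463275048544 → 723554489094043923185076421/89821926907514463275048544
APPEND 7: p_19 = 7·723554489094043923185076421 + 27804725478666216955378114 = 5092686149136973679250913061, q_19 = 7·89821926907514463275048544 + 3451673726404941285025715 = 632205162079006184210365523 → 5092686149136973679250913061/632205162079006184210365523

8/1
3633/451
51007/6332
870752/108095
14853791/1843947
624729974/77553869
358356473668/44486309559
394853173599286/49017003463889
6730435533784481/835515082393128
235960096856056121/29292044887223369
631626648722282345245457/78410020985989864379954
27804725478666216955378114/3451673726404941285025715
5092686149136973679250913061/632205162079006184210365523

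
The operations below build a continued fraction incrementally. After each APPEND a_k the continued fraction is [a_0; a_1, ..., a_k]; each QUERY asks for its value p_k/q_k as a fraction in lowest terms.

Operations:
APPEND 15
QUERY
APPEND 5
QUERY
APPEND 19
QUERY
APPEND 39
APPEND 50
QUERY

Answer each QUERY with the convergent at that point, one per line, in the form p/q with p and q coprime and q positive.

15/1
76/5
1459/96
2850309/187546

APPEND 15: p_0 = 15·1 + 0 = 15, q_0 = 15·0 + 1 = 1 → 15/1
APPEND 5: p_1 = 5·15 + 1 = 76, q_1 = 5·1 + 0 = 5 → 76/5
APPEND 19: p_2 = 19·76 + 15 = 1459, q_2 = 19·5 + 1 = 96 → 1459/96
APPEND 39: p_3 = 39·1459 + 76 = 56977, q_3 = 39·96 + 5 = 3749 → 56977/3749
APPEND 50: p_4 = 50·56977 + 1459 = 2850309, q_4 = 50·3749 + 96 = 187546 → 2850309/187546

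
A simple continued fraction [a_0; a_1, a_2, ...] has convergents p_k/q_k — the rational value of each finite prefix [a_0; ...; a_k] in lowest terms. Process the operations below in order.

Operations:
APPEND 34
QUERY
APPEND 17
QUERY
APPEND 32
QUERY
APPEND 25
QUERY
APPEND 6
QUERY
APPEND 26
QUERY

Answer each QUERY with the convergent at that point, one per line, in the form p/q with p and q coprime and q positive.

34/1
579/17
18562/545
464629/13642
2806336/82397
73429365/2155964

APPEND 34: p_0 = 34·1 + 0 = 34, q_0 = 34·0 + 1 = 1 → 34/1
APPEND 17: p_1 = 17·34 + 1 = 579, q_1 = 17·1 + 0 = 17 → 579/17
APPEND 32: p_2 = 32·579 + 34 = 18562, q_2 = 32·17 + 1 = 545 → 18562/545
APPEND 25: p_3 = 25·18562 + 579 = 464629, q_3 = 25·545 + 17 = 13642 → 464629/13642
APPEND 6: p_4 = 6·464629 + 18562 = 2806336, q_4 = 6·13642 + 545 = 82397 → 2806336/82397
APPEND 26: p_5 = 26·2806336 + 464629 = 73429365, q_5 = 26·82397 + 13642 = 2155964 → 73429365/2155964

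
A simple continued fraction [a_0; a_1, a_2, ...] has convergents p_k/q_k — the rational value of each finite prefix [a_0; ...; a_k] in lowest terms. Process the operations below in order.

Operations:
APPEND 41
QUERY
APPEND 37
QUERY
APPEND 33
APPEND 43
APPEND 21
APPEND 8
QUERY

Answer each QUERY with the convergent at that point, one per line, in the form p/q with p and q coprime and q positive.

41/1
1518/37
364988667/8896303

APPEND 41: p_0 = 41·1 + 0 = 41, q_0 = 41·0 + 1 = 1 → 41/1
APPEND 37: p_1 = 37·41 + 1 = 1518, q_1 = 37·1 + 0 = 37 → 1518/37
APPEND 33: p_2 = 33·1518 + 41 = 50135, q_2 = 33·37 + 1 = 1222 → 50135/1222
APPEND 43: p_3 = 43·50135 + 1518 = 2157323, q_3 = 43·1222 + 37 = 52583 → 2157323/52583
APPEND 21: p_4 = 21·2157323 + 50135 = 45353918, q_4 = 21·52583 + 1222 = 1105465 → 45353918/1105465
APPEND 8: p_5 = 8·45353918 + 2157323 = 364988667, q_5 = 8·1105465 + 52583 = 8896303 → 364988667/8896303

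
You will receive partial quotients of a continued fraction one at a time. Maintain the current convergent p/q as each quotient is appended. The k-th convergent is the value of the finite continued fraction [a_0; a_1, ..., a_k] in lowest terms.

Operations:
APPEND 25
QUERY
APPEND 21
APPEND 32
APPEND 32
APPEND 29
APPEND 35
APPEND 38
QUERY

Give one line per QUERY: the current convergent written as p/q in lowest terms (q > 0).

APPEND 25: p_0 = 25·1 + 0 = 25, q_0 = 25·0 + 1 = 1 → 25/1
APPEND 21: p_1 = 21·25 + 1 = 526, q_1 = 21·1 + 0 = 21 → 526/21
APPEND 32: p_2 = 32·526 + 25 = 16857, q_2 = 32·21 + 1 = 673 → 16857/673
APPEND 32: p_3 = 32·16857 + 526 = 539950, q_3 = 32·673 + 21 = 21557 → 539950/21557
APPEND 29: p_4 = 29·539950 + 16857 = 15675407, q_4 = 29·21557 + 673 = 625826 → 15675407/625826
APPEND 35: p_5 = 35·15675407 + 539950 = 549179195, q_5 = 35·625826 + 21557 = 21925467 → 549179195/21925467
APPEND 38: p_6 = 38·549179195 + 15675407 = 20884484817, q_6 = 38·21925467 + 625826 = 833793572 → 20884484817/833793572

25/1
20884484817/833793572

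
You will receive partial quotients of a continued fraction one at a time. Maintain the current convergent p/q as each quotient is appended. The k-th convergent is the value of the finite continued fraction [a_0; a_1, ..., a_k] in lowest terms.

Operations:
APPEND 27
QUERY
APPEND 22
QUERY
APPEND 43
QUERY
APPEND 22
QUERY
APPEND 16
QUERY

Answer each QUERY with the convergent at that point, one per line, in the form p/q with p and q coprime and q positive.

APPEND 27: p_0 = 27·1 + 0 = 27, q_0 = 27·0 + 1 = 1 → 27/1
APPEND 22: p_1 = 22·27 + 1 = 595, q_1 = 22·1 + 0 = 22 → 595/22
APPEND 43: p_2 = 43·595 + 27 = 25612, q_2 = 43·22 + 1 = 947 → 25612/947
APPEND 22: p_3 = 22·25612 + 595 = 564059, q_3 = 22·947 + 22 = 20856 → 564059/20856
APPEND 16: p_4 = 16·564059 + 25612 = 9050556, q_4 = 16·20856 + 947 = 334643 → 9050556/334643

27/1
595/22
25612/947
564059/20856
9050556/334643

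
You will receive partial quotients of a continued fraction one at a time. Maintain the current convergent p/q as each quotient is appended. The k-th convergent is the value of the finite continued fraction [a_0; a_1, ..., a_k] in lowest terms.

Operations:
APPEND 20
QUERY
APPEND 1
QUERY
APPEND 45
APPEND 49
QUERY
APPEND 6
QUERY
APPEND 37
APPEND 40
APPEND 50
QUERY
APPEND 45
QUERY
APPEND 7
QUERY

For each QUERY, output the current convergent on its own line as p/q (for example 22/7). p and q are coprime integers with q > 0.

APPEND 20: p_0 = 20·1 + 0 = 20, q_0 = 20·0 + 1 = 1 → 20/1
APPEND 1: p_1 = 1·20 + 1 = 21, q_1 = 1·1 + 0 = 1 → 21/1
APPEND 45: p_2 = 45·21 + 20 = 965, q_2 = 45·1 + 1 = 46 → 965/46
APPEND 49: p_3 = 49·965 + 21 = 47306, q_3 = 49·46 + 1 = 2255 → 47306/2255
APPEND 6: p_4 = 6·47306 + 965 = 284801, q_4 = 6·2255 + 46 = 13576 → 284801/13576
APPEND 37: p_5 = 37·284801 + 47306 = 10584943, q_5 = 37·13576 + 2255 = 504567 → 10584943/504567
APPEND 40: p_6 = 40·10584943 + 284801 = 423682521, q_6 = 40·504567 + 13576 = 20196256 → 423682521/20196256
APPEND 50: p_7 = 50·423682521 + 10584943 = 21194710993, q_7 = 50·20196256 + 504567 = 1010317367 → 21194710993/1010317367
APPEND 45: p_8 = 45·21194710993 + 423682521 = 954185677206, q_8 = 45·1010317367 + 20196256 = 45484477771 → 954185677206/45484477771
APPEND 7: p_9 = 7·954185677206 + 21194710993 = 6700494451435, q_9 = 7·45484477771 + 1010317367 = 319401661764 → 6700494451435/319401661764

20/1
21/1
47306/2255
284801/13576
21194710993/1010317367
954185677206/45484477771
6700494451435/319401661764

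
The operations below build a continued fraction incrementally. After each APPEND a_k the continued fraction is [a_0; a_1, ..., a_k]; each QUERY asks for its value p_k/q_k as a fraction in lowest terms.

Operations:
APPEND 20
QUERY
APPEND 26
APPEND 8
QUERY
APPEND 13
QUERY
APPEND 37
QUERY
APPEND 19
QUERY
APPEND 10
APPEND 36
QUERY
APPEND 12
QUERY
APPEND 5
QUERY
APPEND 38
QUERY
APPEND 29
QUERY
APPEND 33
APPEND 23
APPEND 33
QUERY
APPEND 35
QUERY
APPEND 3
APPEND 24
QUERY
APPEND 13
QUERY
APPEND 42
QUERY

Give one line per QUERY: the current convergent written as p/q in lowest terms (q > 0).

20/1
4188/209
54965/2743
2037893/101700
38774932/1935043
14071114600/702211723
169243162413/8445992806
860286926665/42932175753
32860146375683/1639868671420
953804531821472/47599123646933
23977866918878145416/1196603092335707629
839950989388286048989/41917321282700878755
61891891031397957066181/3088682927853221132211
807138414243257178152736/40279826629032313062637
33961705289248199439481093/1694841401347210369762965

APPEND 20: p_0 = 20·1 + 0 = 20, q_0 = 20·0 + 1 = 1 → 20/1
APPEND 26: p_1 = 26·20 + 1 = 521, q_1 = 26·1 + 0 = 26 → 521/26
APPEND 8: p_2 = 8·521 + 20 = 4188, q_2 = 8·26 + 1 = 209 → 4188/209
APPEND 13: p_3 = 13·4188 + 521 = 54965, q_3 = 13·209 + 26 = 2743 → 54965/2743
APPEND 37: p_4 = 37·54965 + 4188 = 2037893, q_4 = 37·2743 + 209 = 101700 → 2037893/101700
APPEND 19: p_5 = 19·2037893 + 54965 = 38774932, q_5 = 19·101700 + 2743 = 1935043 → 38774932/1935043
APPEND 10: p_6 = 10·38774932 + 2037893 = 389787213, q_6 = 10·1935043 + 101700 = 19452130 → 389787213/19452130
APPEND 36: p_7 = 36·389787213 + 38774932 = 14071114600, q_7 = 36·19452130 + 1935043 = 702211723 → 14071114600/702211723
APPEND 12: p_8 = 12·14071114600 + 389787213 = 169243162413, q_8 = 12·702211723 + 19452130 = 8445992806 → 169243162413/8445992806
APPEND 5: p_9 = 5·169243162413 + 14071114600 = 860286926665, q_9 = 5·8445992806 + 702211723 = 42932175753 → 860286926665/42932175753
APPEND 38: p_10 = 38·860286926665 + 169243162413 = 32860146375683, q_10 = 38·42932175753 + 8445992806 = 1639868671420 → 32860146375683/1639868671420
APPEND 29: p_11 = 29·32860146375683 + 860286926665 = 953804531821472, q_11 = 29·1639868671420 + 42932175753 = 47599123646933 → 953804531821472/47599123646933
APPEND 33: p_12 = 33·953804531821472 + 32860146375683 = 31508409696484259, q_12 = 33·47599123646933 + 1639868671420 = 1572410949020209 → 31508409696484259/1572410949020209
APPEND 23: p_13 = 23·31508409696484259 + 953804531821472 = 725647227550959429, q_13 = 23·1572410949020209 + 47599123646933 = 36213050951111740 → 725647227550959429/36213050951111740
APPEND 33: p_14 = 33·725647227550959429 + 31508409696484259 = 23977866918878145416, q_14 = 33·36213050951111740 + 1572410949020209 = 1196603092335707629 → 23977866918878145416/1196603092335707629
APPEND 35: p_15 = 35·23977866918878145416 + 725647227550959429 = 839950989388286048989, q_15 = 35·1196603092335707629 + 36213050951111740 = 41917321282700878755 → 839950989388286048989/41917321282700878755
APPEND 3: p_16 = 3·839950989388286048989 + 23977866918878145416 = 2543830835083736292383, q_16 = 3·41917321282700878755 + 1196603092335707629 = 126948566940438343894 → 2543830835083736292383/126948566940438343894
APPEND 24: p_17 = 24·2543830835083736292383 + 839950989388286048989 = 61891891031397957066181, q_17 = 24·126948566940438343894 + 41917321282700878755 = 3088682927853221132211 → 61891891031397957066181/3088682927853221132211
APPEND 13: p_18 = 13·61891891031397957066181 + 2543830835083736292383 = 807138414243257178152736, q_18 = 13·3088682927853221132211 + 126948566940438343894 = 40279826629032313062637 → 807138414243257178152736/40279826629032313062637
APPEND 42: p_19 = 42·807138414243257178152736 + 61891891031397957066181 = 33961705289248199439481093, q_19 = 42·40279826629032313062637 + 3088682927853221132211 = 1694841401347210369762965 → 33961705289248199439481093/1694841401347210369762965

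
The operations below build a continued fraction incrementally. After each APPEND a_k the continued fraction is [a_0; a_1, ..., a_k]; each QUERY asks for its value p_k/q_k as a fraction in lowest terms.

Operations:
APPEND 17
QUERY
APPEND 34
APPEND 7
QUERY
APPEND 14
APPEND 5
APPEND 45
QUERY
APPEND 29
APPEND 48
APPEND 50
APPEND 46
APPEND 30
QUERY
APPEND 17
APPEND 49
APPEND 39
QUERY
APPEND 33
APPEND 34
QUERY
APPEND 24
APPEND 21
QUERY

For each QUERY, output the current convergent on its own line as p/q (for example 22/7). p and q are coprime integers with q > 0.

17/1
4070/239
13191484/774635
1270892413054841/74629794827234
41439591381442818199/2433430375973170694
46572769072433415475021/2734862656121523579792
23547988320375995150938348/1382793318216094600694697

APPEND 17: p_0 = 17·1 + 0 = 17, q_0 = 17·0 + 1 = 1 → 17/1
APPEND 34: p_1 = 34·17 + 1 = 579, q_1 = 34·1 + 0 = 34 → 579/34
APPEND 7: p_2 = 7·579 + 17 = 4070, q_2 = 7·34 + 1 = 239 → 4070/239
APPEND 14: p_3 = 14·4070 + 579 = 57559, q_3 = 14·239 + 34 = 3380 → 57559/3380
APPEND 5: p_4 = 5·57559 + 4070 = 291865, q_4 = 5·3380 + 239 = 17139 → 291865/17139
APPEND 45: p_5 = 45·291865 + 57559 = 13191484, q_5 = 45·17139 + 3380 = 774635 → 13191484/774635
APPEND 29: p_6 = 29·13191484 + 291865 = 382844901, q_6 = 29·774635 + 17139 = 22481554 → 382844901/22481554
APPEND 48: p_7 = 48·382844901 + 13191484 = 18389746732, q_7 = 48·22481554 + 774635 = 1079889227 → 18389746732/1079889227
APPEND 50: p_8 = 50·18389746732 + 382844901 = 919870181501, q_8 = 50·1079889227 + 22481554 = 54016942904 → 919870181501/54016942904
APPEND 46: p_9 = 46·919870181501 + 18389746732 = 42332418095778, q_9 = 46·54016942904 + 1079889227 = 2485859262811 → 42332418095778/2485859262811
APPEND 30: p_10 = 30·42332418095778 + 919870181501 = 1270892413054841, q_10 = 30·2485859262811 + 54016942904 = 74629794827234 → 1270892413054841/74629794827234
APPEND 17: p_11 = 17·1270892413054841 + 42332418095778 = 21647503440028075, q_11 = 17·74629794827234 + 2485859262811 = 1271192371325789 → 21647503440028075/1271192371325789
APPEND 49: p_12 = 49·21647503440028075 + 1270892413054841 = 1061998560974430516, q_12 = 49·1271192371325789 + 74629794827234 = 62363055989790895 → 1061998560974430516/62363055989790895
APPEND 39: p_13 = 39·1061998560974430516 + 21647503440028075 = 41439591381442818199, q_13 = 39·62363055989790895 + 1271192371325789 = 2433430375973170694 → 41439591381442818199/2433430375973170694
APPEND 33: p_14 = 33·41439591381442818199 + 1061998560974430516 = 1368568514148587431083, q_14 = 33·2433430375973170694 + 62363055989790895 = 80365565463104423797 → 1368568514148587431083/80365565463104423797
APPEND 34: p_15 = 34·1368568514148587431083 + 41439591381442818199 = 46572769072433415475021, q_15 = 34·80365565463104423797 + 2433430375973170694 = 2734862656121523579792 → 46572769072433415475021/2734862656121523579792
APPEND 24: p_16 = 24·46572769072433415475021 + 1368568514148587431083 = 1119115026252550558831587, q_16 = 24·2734862656121523579792 + 80365565463104423797 = 65717069312379670338805 → 1119115026252550558831587/65717069312379670338805
APPEND 21: p_17 = 21·1119115026252550558831587 + 46572769072433415475021 = 23547988320375995150938348, q_17 = 21·65717069312379670338805 + 2734862656121523579792 = 1382793318216094600694697 → 23547988320375995150938348/1382793318216094600694697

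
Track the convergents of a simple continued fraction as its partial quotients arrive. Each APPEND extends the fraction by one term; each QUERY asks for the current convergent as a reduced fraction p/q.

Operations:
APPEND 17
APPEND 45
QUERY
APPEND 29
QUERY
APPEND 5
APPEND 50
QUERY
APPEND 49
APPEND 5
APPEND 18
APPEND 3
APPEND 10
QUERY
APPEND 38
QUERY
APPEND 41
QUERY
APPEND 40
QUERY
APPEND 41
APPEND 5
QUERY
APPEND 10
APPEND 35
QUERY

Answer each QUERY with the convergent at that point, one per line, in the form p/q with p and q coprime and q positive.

APPEND 17: p_0 = 17·1 + 0 = 17, q_0 = 17·0 + 1 = 1 → 17/1
APPEND 45: p_1 = 45·17 + 1 = 766, q_1 = 45·1 + 0 = 45 → 766/45
APPEND 29: p_2 = 29·766 + 17 = 22231, q_2 = 29·45 + 1 = 1306 → 22231/1306
APPEND 5: p_3 = 5·22231 + 766 = 111921, q_3 = 5·1306 + 45 = 6575 → 111921/6575
APPEND 50: p_4 = 50·111921 + 22231 = 5618281, q_4 = 50·6575 + 1306 = 330056 → 5618281/330056
APPEND 49: p_5 = 49·5618281 + 111921 = 275407690, q_5 = 49·330056 + 6575 = 16179319 → 275407690/16179319
APPEND 5: p_6 = 5·275407690 + 5618281 = 1382656731, q_6 = 5·16179319 + 330056 = 81226651 → 1382656731/81226651
APPEND 18: p_7 = 18·1382656731 + 275407690 = 25163228848, q_7 = 18·81226651 + 16179319 = 1478259037 → 25163228848/1478259037
APPEND 3: p_8 = 3·25163228848 + 1382656731 = 76872343275, q_8 = 3·1478259037 + 81226651 = 4516003762 → 76872343275/4516003762
APPEND 10: p_9 = 10·76872343275 + 25163228848 = 793886661598, q_9 = 10·4516003762 + 1478259037 = 46638296657 → 793886661598/46638296657
APPEND 38: p_10 = 38·793886661598 + 76872343275 = 30244565483999, q_10 = 38·46638296657 + 4516003762 = 1776771276728 → 30244565483999/1776771276728
APPEND 41: p_11 = 41·30244565483999 + 793886661598 = 1240821071505557, q_11 = 41·1776771276728 + 46638296657 = 72894260642505 → 1240821071505557/72894260642505
APPEND 40: p_12 = 40·1240821071505557 + 30244565483999 = 49663087425706279, q_12 = 40·72894260642505 + 1776771276728 = 2917547196976928 → 49663087425706279/2917547196976928
APPEND 41: p_13 = 41·49663087425706279 + 1240821071505557 = 2037427405525462996, q_13 = 41·2917547196976928 + 72894260642505 = 119692329336696553 → 2037427405525462996/119692329336696553
APPEND 5: p_14 = 5·2037427405525462996 + 49663087425706279 = 10236800115053021259, q_14 = 5·119692329336696553 + 2917547196976928 = 601379193880459693 → 10236800115053021259/601379193880459693
APPEND 10: p_15 = 10·10236800115053021259 + 2037427405525462996 = 104405428556055675586, q_15 = 10·601379193880459693 + 119692329336696553 = 6133484268141293483 → 104405428556055675586/6133484268141293483
APPEND 35: p_16 = 35·104405428556055675586 + 10236800115053021259 = 3664426799577001666769, q_16 = 35·6133484268141293483 + 601379193880459693 = 215273328578825731598 → 3664426799577001666769/215273328578825731598

766/45
22231/1306
5618281/330056
793886661598/46638296657
30244565483999/1776771276728
1240821071505557/72894260642505
49663087425706279/2917547196976928
10236800115053021259/601379193880459693
3664426799577001666769/215273328578825731598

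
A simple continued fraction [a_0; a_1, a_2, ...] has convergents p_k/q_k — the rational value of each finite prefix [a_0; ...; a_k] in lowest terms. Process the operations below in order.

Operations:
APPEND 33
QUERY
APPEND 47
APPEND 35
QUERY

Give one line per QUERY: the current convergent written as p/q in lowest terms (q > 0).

APPEND 33: p_0 = 33·1 + 0 = 33, q_0 = 33·0 + 1 = 1 → 33/1
APPEND 47: p_1 = 47·33 + 1 = 1552, q_1 = 47·1 + 0 = 47 → 1552/47
APPEND 35: p_2 = 35·1552 + 33 = 54353, q_2 = 35·47 + 1 = 1646 → 54353/1646

33/1
54353/1646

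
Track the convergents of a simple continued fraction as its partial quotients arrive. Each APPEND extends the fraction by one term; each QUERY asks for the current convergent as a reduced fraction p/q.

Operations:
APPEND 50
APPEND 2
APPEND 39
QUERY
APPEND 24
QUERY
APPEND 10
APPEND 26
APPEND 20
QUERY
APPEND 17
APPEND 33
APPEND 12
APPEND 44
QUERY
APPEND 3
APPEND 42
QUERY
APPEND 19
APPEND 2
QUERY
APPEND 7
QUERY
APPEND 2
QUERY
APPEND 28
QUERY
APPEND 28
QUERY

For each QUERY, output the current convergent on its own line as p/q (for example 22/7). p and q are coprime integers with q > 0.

APPEND 50: p_0 = 50·1 + 0 = 50, q_0 = 50·0 + 1 = 1 → 50/1
APPEND 2: p_1 = 2·50 + 1 = 101, q_1 = 2·1 + 0 = 2 → 101/2
APPEND 39: p_2 = 39·101 + 50 = 3989, q_2 = 39·2 + 1 = 79 → 3989/79
APPEND 24: p_3 = 24·3989 + 101 = 95837, q_3 = 24·79 + 2 = 1898 → 95837/1898
APPEND 10: p_4 = 10·95837 + 3989 = 962359, q_4 = 10·1898 + 79 = 19059 → 962359/19059
APPEND 26: p_5 = 26·962359 + 95837 = 25117171, q_5 = 26·19059 + 1898 = 497432 → 25117171/497432
APPEND 20: p_6 = 20·25117171 + 962359 = 503305779, q_6 = 20·497432 + 19059 = 9967699 → 503305779/9967699
APPEND 17: p_7 = 17·503305779 + 25117171 = 8581315414, q_7 = 17·9967699 + 497432 = 169948315 → 8581315414/169948315
APPEND 33: p_8 = 33·8581315414 + 503305779 = 283686714441, q_8 = 33·169948315 + 9967699 = 5618262094 → 283686714441/5618262094
APPEND 12: p_9 = 12·283686714441 + 8581315414 = 3412821888706, q_9 = 12·5618262094 + 169948315 = 67589093443 → 3412821888706/67589093443
APPEND 44: p_10 = 44·3412821888706 + 283686714441 = 150447849817505, q_10 = 44·67589093443 + 5618262094 = 2979538373586 → 150447849817505/2979538373586
APPEND 3: p_11 = 3·150447849817505 + 3412821888706 = 454756371341221, q_11 = 3·2979538373586 + 67589093443 = 9006204214201 → 454756371341221/9006204214201
APPEND 42: p_12 = 42·454756371341221 + 150447849817505 = 19250215446148787, q_12 = 42·9006204214201 + 2979538373586 = 381240115370028 → 19250215446148787/381240115370028
APPEND 19: p_13 = 19·19250215446148787 + 454756371341221 = 366208849848168174, q_13 = 19·381240115370028 + 9006204214201 = 7252568396244733 → 366208849848168174/7252568396244733
APPEND 2: p_14 = 2·366208849848168174 + 19250215446148787 = 751667915142485135, q_14 = 2·7252568396244733 + 381240115370028 = 14886376907859494 → 751667915142485135/14886376907859494
APPEND 7: p_15 = 7·751667915142485135 + 366208849848168174 = 5627884255845564119, q_15 = 7·14886376907859494 + 7252568396244733 = 111457206751261191 → 5627884255845564119/111457206751261191
APPEND 2: p_16 = 2·5627884255845564119 + 751667915142485135 = 12007436426833613373, q_16 = 2·111457206751261191 + 14886376907859494 = 237800790410381876 → 12007436426833613373/237800790410381876
APPEND 28: p_17 = 28·12007436426833613373 + 5627884255845564119 = 341836104207186738563, q_17 = 28·237800790410381876 + 111457206751261191 = 6769879338241953719 → 341836104207186738563/6769879338241953719
APPEND 28: p_18 = 28·341836104207186738563 + 12007436426833613373 = 9583418354228062293137, q_18 = 28·6769879338241953719 + 237800790410381876 = 189794422261185086008 → 9583418354228062293137/189794422261185086008

3989/79
95837/1898
503305779/9967699
150447849817505/2979538373586
19250215446148787/381240115370028
751667915142485135/14886376907859494
5627884255845564119/111457206751261191
12007436426833613373/237800790410381876
341836104207186738563/6769879338241953719
9583418354228062293137/189794422261185086008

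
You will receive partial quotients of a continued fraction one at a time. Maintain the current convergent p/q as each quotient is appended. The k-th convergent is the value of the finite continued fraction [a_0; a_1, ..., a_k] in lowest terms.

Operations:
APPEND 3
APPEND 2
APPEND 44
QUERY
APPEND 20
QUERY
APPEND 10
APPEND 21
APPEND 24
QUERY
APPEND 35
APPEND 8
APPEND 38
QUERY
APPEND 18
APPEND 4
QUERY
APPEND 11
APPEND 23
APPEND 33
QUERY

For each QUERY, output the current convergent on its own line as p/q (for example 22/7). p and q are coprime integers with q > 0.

311/89
6227/1782
31752853/9086813
340571044729/97462278324
24897418725685/7124971987336
213629836424055845/61135116734423328

APPEND 3: p_0 = 3·1 + 0 = 3, q_0 = 3·0 + 1 = 1 → 3/1
APPEND 2: p_1 = 2·3 + 1 = 7, q_1 = 2·1 + 0 = 2 → 7/2
APPEND 44: p_2 = 44·7 + 3 = 311, q_2 = 44·2 + 1 = 89 → 311/89
APPEND 20: p_3 = 20·311 + 7 = 6227, q_3 = 20·89 + 2 = 1782 → 6227/1782
APPEND 10: p_4 = 10·6227 + 311 = 62581, q_4 = 10·1782 + 89 = 17909 → 62581/17909
APPEND 21: p_5 = 21·62581 + 6227 = 1320428, q_5 = 21·17909 + 1782 = 377871 → 1320428/377871
APPEND 24: p_6 = 24·1320428 + 62581 = 31752853, q_6 = 24·377871 + 17909 = 9086813 → 31752853/9086813
APPEND 35: p_7 = 35·31752853 + 1320428 = 1112670283, q_7 = 35·9086813 + 377871 = 318416326 → 1112670283/318416326
APPEND 8: p_8 = 8·1112670283 + 31752853 = 8933115117, q_8 = 8·318416326 + 9086813 = 2556417421 → 8933115117/2556417421
APPEND 38: p_9 = 38·8933115117 + 1112670283 = 340571044729, q_9 = 38·2556417421 + 318416326 = 97462278324 → 340571044729/97462278324
APPEND 18: p_10 = 18·340571044729 + 8933115117 = 6139211920239, q_10 = 18·97462278324 + 2556417421 = 1756877427253 → 6139211920239/1756877427253
APPEND 4: p_11 = 4·6139211920239 + 340571044729 = 24897418725685, q_11 = 4·1756877427253 + 97462278324 = 7124971987336 → 24897418725685/7124971987336
APPEND 11: p_12 = 11·24897418725685 + 6139211920239 = 280010817902774, q_12 = 11·7124971987336 + 1756877427253 = 80131569287949 → 280010817902774/80131569287949
APPEND 23: p_13 = 23·280010817902774 + 24897418725685 = 6465146230489487, q_13 = 23·80131569287949 + 7124971987336 = 1850151065610163 → 6465146230489487/1850151065610163
APPEND 33: p_14 = 33·6465146230489487 + 280010817902774 = 213629836424055845, q_14 = 33·1850151065610163 + 80131569287949 = 61135116734423328 → 213629836424055845/61135116734423328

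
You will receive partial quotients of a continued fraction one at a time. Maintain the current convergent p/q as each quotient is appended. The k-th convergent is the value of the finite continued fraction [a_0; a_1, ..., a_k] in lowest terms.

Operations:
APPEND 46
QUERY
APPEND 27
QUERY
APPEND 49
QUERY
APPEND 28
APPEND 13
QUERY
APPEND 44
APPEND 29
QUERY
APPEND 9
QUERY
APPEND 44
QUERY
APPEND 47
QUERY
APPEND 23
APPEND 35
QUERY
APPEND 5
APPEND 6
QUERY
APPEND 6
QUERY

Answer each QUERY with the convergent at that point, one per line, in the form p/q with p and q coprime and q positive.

APPEND 46: p_0 = 46·1 + 0 = 46, q_0 = 46·0 + 1 = 1 → 46/1
APPEND 27: p_1 = 27·46 + 1 = 1243, q_1 = 27·1 + 0 = 27 → 1243/27
APPEND 49: p_2 = 49·1243 + 46 = 60953, q_2 = 49·27 + 1 = 1324 → 60953/1324
APPEND 28: p_3 = 28·60953 + 1243 = 1707927, q_3 = 28·1324 + 27 = 37099 → 1707927/37099
APPEND 13: p_4 = 13·1707927 + 60953 = 22264004, q_4 = 13·37099 + 1324 = 483611 → 22264004/483611
APPEND 44: p_5 = 44·22264004 + 1707927 = 981324103, q_5 = 44·483611 + 37099 = 21315983 → 981324103/21315983
APPEND 29: p_6 = 29·981324103 + 22264004 = 28480662991, q_6 = 29·21315983 + 483611 = 618647118 → 28480662991/618647118
APPEND 9: p_7 = 9·28480662991 + 981324103 = 257307291022, q_7 = 9·618647118 + 21315983 = 5589140045 → 257307291022/5589140045
APPEND 44: p_8 = 44·257307291022 + 28480662991 = 11350001467959, q_8 = 44·5589140045 + 618647118 = 246540809098 → 11350001467959/246540809098
APPEND 47: p_9 = 47·11350001467959 + 257307291022 = 533707376285095, q_9 = 47·246540809098 + 5589140045 = 11593007167651 → 533707376285095/11593007167651
APPEND 23: p_10 = 23·533707376285095 + 11350001467959 = 12286619656025144, q_10 = 23·11593007167651 + 246540809098 = 266885705665071 → 12286619656025144/266885705665071
APPEND 35: p_11 = 35·12286619656025144 + 533707376285095 = 430565395337165135, q_11 = 35·266885705665071 + 11593007167651 = 9352592705445136 → 430565395337165135/9352592705445136
APPEND 5: p_12 = 5·430565395337165135 + 12286619656025144 = 2165113596341850819, q_12 = 5·9352592705445136 + 266885705665071 = 47029849232890751 → 2165113596341850819/47029849232890751
APPEND 6: p_13 = 6·2165113596341850819 + 430565395337165135 = 13421246973388270049, q_13 = 6·47029849232890751 + 9352592705445136 = 291531688102789642 → 13421246973388270049/291531688102789642
APPEND 6: p_14 = 6·13421246973388270049 + 2165113596341850819 = 82692595436671471113, q_14 = 6·291531688102789642 + 47029849232890751 = 1796219977849628603 → 82692595436671471113/1796219977849628603

46/1
1243/27
60953/1324
22264004/483611
28480662991/618647118
257307291022/5589140045
11350001467959/246540809098
533707376285095/11593007167651
430565395337165135/9352592705445136
13421246973388270049/291531688102789642
82692595436671471113/1796219977849628603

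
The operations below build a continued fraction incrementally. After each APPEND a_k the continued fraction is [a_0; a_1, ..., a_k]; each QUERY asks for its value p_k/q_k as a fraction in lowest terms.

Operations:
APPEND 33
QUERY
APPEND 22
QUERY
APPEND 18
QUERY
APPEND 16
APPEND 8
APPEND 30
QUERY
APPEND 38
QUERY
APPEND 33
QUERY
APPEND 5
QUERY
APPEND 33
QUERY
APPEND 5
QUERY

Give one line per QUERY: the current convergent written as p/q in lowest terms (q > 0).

APPEND 33: p_0 = 33·1 + 0 = 33, q_0 = 33·0 + 1 = 1 → 33/1
APPEND 22: p_1 = 22·33 + 1 = 727, q_1 = 22·1 + 0 = 22 → 727/22
APPEND 18: p_2 = 18·727 + 33 = 13119, q_2 = 18·22 + 1 = 397 → 13119/397
APPEND 16: p_3 = 16·13119 + 727 = 210631, q_3 = 16·397 + 22 = 6374 → 210631/6374
APPEND 8: p_4 = 8·210631 + 13119 = 1698167, q_4 = 8·6374 + 397 = 51389 → 1698167/51389
APPEND 30: p_5 = 30·1698167 + 210631 = 51155641, q_5 = 30·51389 + 6374 = 1548044 → 51155641/1548044
APPEND 38: p_6 = 38·51155641 + 1698167 = 1945612525, q_6 = 38·1548044 + 51389 = 58877061 → 1945612525/58877061
APPEND 33: p_7 = 33·1945612525 + 51155641 = 64256368966, q_7 = 33·58877061 + 1548044 = 1944491057 → 64256368966/1944491057
APPEND 5: p_8 = 5·64256368966 + 1945612525 = 323227457355, q_8 = 5·1944491057 + 58877061 = 9781332346 → 323227457355/9781332346
APPEND 33: p_9 = 33·323227457355 + 64256368966 = 10730762461681, q_9 = 33·9781332346 + 1944491057 = 324728458475 → 10730762461681/324728458475
APPEND 5: p_10 = 5·10730762461681 + 323227457355 = 53977039765760, q_10 = 5·324728458475 + 9781332346 = 1633423624721 → 53977039765760/1633423624721

33/1
727/22
13119/397
51155641/1548044
1945612525/58877061
64256368966/1944491057
323227457355/9781332346
10730762461681/324728458475
53977039765760/1633423624721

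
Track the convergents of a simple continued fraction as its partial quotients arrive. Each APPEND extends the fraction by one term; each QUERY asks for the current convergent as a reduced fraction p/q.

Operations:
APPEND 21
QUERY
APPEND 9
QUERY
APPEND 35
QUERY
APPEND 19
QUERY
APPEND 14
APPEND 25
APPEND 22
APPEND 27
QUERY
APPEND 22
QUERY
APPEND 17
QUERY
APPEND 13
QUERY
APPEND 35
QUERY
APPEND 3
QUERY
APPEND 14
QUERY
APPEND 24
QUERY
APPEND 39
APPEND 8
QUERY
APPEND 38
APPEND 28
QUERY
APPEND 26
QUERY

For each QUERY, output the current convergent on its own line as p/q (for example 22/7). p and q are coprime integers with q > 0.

21/1
190/9
6671/316
126939/6013
26657969639/1262766931
587461007883/27827563166
10013495103650/474331340753
130762897355333/6194134992955
4586714902540305/217269056094178
13890907604976248/658001303275489
199059421372207777/9429287301951024
4791317020537962896/226960896550100065
1501274702799360048664/71114194918596928537
1604095250331544329127348/75984722907382892791557
41763712007749750591921001/1978313995903114651718447

APPEND 21: p_0 = 21·1 + 0 = 21, q_0 = 21·0 + 1 = 1 → 21/1
APPEND 9: p_1 = 9·21 + 1 = 190, q_1 = 9·1 + 0 = 9 → 190/9
APPEND 35: p_2 = 35·190 + 21 = 6671, q_2 = 35·9 + 1 = 316 → 6671/316
APPEND 19: p_3 = 19·6671 + 190 = 126939, q_3 = 19·316 + 9 = 6013 → 126939/6013
APPEND 14: p_4 = 14·126939 + 6671 = 1783817, q_4 = 14·6013 + 316 = 84498 → 1783817/84498
APPEND 25: p_5 = 25·1783817 + 126939 = 44722364, q_5 = 25·84498 + 6013 = 2118463 → 44722364/2118463
APPEND 22: p_6 = 22·44722364 + 1783817 = 985675825, q_6 = 22·2118463 + 84498 = 46690684 → 985675825/46690684
APPEND 27: p_7 = 27·985675825 + 44722364 = 26657969639, q_7 = 27·46690684 + 2118463 = 1262766931 → 26657969639/1262766931
APPEND 22: p_8 = 22·26657969639 + 985675825 = 587461007883, q_8 = 22·1262766931 + 46690684 = 27827563166 → 587461007883/27827563166
APPEND 17: p_9 = 17·587461007883 + 26657969639 = 10013495103650, q_9 = 17·27827563166 + 1262766931 = 474331340753 → 10013495103650/474331340753
APPEND 13: p_10 = 13·10013495103650 + 587461007883 = 130762897355333, q_10 = 13·474331340753 + 27827563166 = 6194134992955 → 130762897355333/6194134992955
APPEND 35: p_11 = 35·130762897355333 + 10013495103650 = 4586714902540305, q_11 = 35·6194134992955 + 474331340753 = 217269056094178 → 4586714902540305/217269056094178
APPEND 3: p_12 = 3·4586714902540305 + 130762897355333 = 13890907604976248, q_12 = 3·217269056094178 + 6194134992955 = 658001303275489 → 13890907604976248/658001303275489
APPEND 14: p_13 = 14·13890907604976248 + 4586714902540305 = 199059421372207777, q_13 = 14·658001303275489 + 217269056094178 = 9429287301951024 → 199059421372207777/9429287301951024
APPEND 24: p_14 = 24·199059421372207777 + 13890907604976248 = 4791317020537962896, q_14 = 24·9429287301951024 + 658001303275489 = 226960896550100065 → 4791317020537962896/226960896550100065
APPEND 39: p_15 = 39·4791317020537962896 + 199059421372207777 = 187060423222352760721, q_15 = 39·226960896550100065 + 9429287301951024 = 8860904252755853559 → 187060423222352760721/8860904252755853559
APPEND 8: p_16 = 8·187060423222352760721 + 4791317020537962896 = 1501274702799360048664, q_16 = 8·8860904252755853559 + 226960896550100065 = 71114194918596928537 → 1501274702799360048664/71114194918596928537
APPEND 38: p_17 = 38·1501274702799360048664 + 187060423222352760721 = 57235499129598034609953, q_17 = 38·71114194918596928537 + 8860904252755853559 = 2711200311159439137965 → 57235499129598034609953/2711200311159439137965
APPEND 28: p_18 = 28·57235499129598034609953 + 1501274702799360048664 = 1604095250331544329127348, q_18 = 28·2711200311159439137965 + 71114194918596928537 = 75984722907382892791557 → 1604095250331544329127348/75984722907382892791557
APPEND 26: p_19 = 26·1604095250331544329127348 + 57235499129598034609953 = 41763712007749750591921001, q_19 = 26·75984722907382892791557 + 2711200311159439137965 = 1978313995903114651718447 → 41763712007749750591921001/1978313995903114651718447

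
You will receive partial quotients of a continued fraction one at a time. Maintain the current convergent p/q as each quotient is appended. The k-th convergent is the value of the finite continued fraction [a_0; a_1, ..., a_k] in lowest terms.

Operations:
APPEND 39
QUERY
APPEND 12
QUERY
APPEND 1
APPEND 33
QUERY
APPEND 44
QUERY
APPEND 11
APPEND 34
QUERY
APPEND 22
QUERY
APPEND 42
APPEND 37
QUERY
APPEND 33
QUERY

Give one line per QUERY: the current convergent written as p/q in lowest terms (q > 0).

39/1
469/12
17233/441
758760/19417
285120922/7296369
6281023877/160734146
9777541602849/250211562683
322922961017773/8263739699040

APPEND 39: p_0 = 39·1 + 0 = 39, q_0 = 39·0 + 1 = 1 → 39/1
APPEND 12: p_1 = 12·39 + 1 = 469, q_1 = 12·1 + 0 = 12 → 469/12
APPEND 1: p_2 = 1·469 + 39 = 508, q_2 = 1·12 + 1 = 13 → 508/13
APPEND 33: p_3 = 33·508 + 469 = 17233, q_3 = 33·13 + 12 = 441 → 17233/441
APPEND 44: p_4 = 44·17233 + 508 = 758760, q_4 = 44·441 + 13 = 19417 → 758760/19417
APPEND 11: p_5 = 11·758760 + 17233 = 8363593, q_5 = 11·19417 + 441 = 214028 → 8363593/214028
APPEND 34: p_6 = 34·8363593 + 758760 = 285120922, q_6 = 34·214028 + 19417 = 7296369 → 285120922/7296369
APPEND 22: p_7 = 22·285120922 + 8363593 = 6281023877, q_7 = 22·7296369 + 214028 = 160734146 → 6281023877/160734146
APPEND 42: p_8 = 42·6281023877 + 285120922 = 264088123756, q_8 = 42·160734146 + 7296369 = 6758130501 → 264088123756/6758130501
APPEND 37: p_9 = 37·264088123756 + 6281023877 = 9777541602849, q_9 = 37·6758130501 + 160734146 = 250211562683 → 9777541602849/250211562683
APPEND 33: p_10 = 33·9777541602849 + 264088123756 = 322922961017773, q_10 = 33·250211562683 + 6758130501 = 8263739699040 → 322922961017773/8263739699040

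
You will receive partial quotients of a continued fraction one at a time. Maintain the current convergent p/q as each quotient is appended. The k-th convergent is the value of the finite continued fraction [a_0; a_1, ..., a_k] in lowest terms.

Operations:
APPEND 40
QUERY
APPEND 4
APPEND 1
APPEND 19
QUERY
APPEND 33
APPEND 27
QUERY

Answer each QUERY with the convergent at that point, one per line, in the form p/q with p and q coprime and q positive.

APPEND 40: p_0 = 40·1 + 0 = 40, q_0 = 40·0 + 1 = 1 → 40/1
APPEND 4: p_1 = 4·40 + 1 = 161, q_1 = 4·1 + 0 = 4 → 161/4
APPEND 1: p_2 = 1·161 + 40 = 201, q_2 = 1·4 + 1 = 5 → 201/5
APPEND 19: p_3 = 19·201 + 161 = 3980, q_3 = 19·5 + 4 = 99 → 3980/99
APPEND 33: p_4 = 33·3980 + 201 = 131541, q_4 = 33·99 + 5 = 3272 → 131541/3272
APPEND 27: p_5 = 27·131541 + 3980 = 3555587, q_5 = 27·3272 + 99 = 88443 → 3555587/88443

40/1
3980/99
3555587/88443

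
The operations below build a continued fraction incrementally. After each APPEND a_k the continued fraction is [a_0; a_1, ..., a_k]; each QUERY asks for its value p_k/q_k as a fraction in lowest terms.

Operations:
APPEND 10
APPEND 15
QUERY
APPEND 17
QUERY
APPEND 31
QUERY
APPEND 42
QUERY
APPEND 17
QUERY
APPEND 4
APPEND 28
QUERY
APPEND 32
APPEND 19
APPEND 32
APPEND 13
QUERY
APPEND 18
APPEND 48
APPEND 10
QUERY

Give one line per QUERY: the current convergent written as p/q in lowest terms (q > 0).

APPEND 10: p_0 = 10·1 + 0 = 10, q_0 = 10·0 + 1 = 1 → 10/1
APPEND 15: p_1 = 15·10 + 1 = 151, q_1 = 15·1 + 0 = 15 → 151/15
APPEND 17: p_2 = 17·151 + 10 = 2577, q_2 = 17·15 + 1 = 256 → 2577/256
APPEND 31: p_3 = 31·2577 + 151 = 80038, q_3 = 31·256 + 15 = 7951 → 80038/7951
APPEND 42: p_4 = 42·80038 + 2577 = 3364173, q_4 = 42·7951 + 256 = 334198 → 3364173/334198
APPEND 17: p_5 = 17·3364173 + 80038 = 57270979, q_5 = 17·334198 + 7951 = 5689317 → 57270979/5689317
APPEND 4: p_6 = 4·57270979 + 3364173 = 232448089, q_6 = 4·5689317 + 334198 = 23091466 → 232448089/23091466
APPEND 28: p_7 = 28·232448089 + 57270979 = 6565817471, q_7 = 28·23091466 + 5689317 = 652250365 → 6565817471/652250365
APPEND 32: p_8 = 32·6565817471 + 232448089 = 210338607161, q_8 = 32·652250365 + 23091466 = 20895103146 → 210338607161/20895103146
APPEND 19: p_9 = 19·210338607161 + 6565817471 = 4002999353530, q_9 = 19·20895103146 + 652250365 = 397659210139 → 4002999353530/397659210139
APPEND 32: p_10 = 32·4002999353530 + 210338607161 = 128306317920121, q_10 = 32·397659210139 + 20895103146 = 12745989827594 → 128306317920121/12745989827594
APPEND 13: p_11 = 13·128306317920121 + 4002999353530 = 1671985132315103, q_11 = 13·12745989827594 + 397659210139 = 166095526968861 → 1671985132315103/166095526968861
APPEND 18: p_12 = 18·1671985132315103 + 128306317920121 = 30224038699591975, q_12 = 18·166095526968861 + 12745989827594 = 3002465475267092 → 30224038699591975/3002465475267092
APPEND 48: p_13 = 48·30224038699591975 + 1671985132315103 = 1452425842712729903, q_13 = 48·3002465475267092 + 166095526968861 = 144284438339789277 → 1452425842712729903/144284438339789277
APPEND 10: p_14 = 10·1452425842712729903 + 30224038699591975 = 14554482465826891005, q_14 = 10·144284438339789277 + 3002465475267092 = 1445846848873159862 → 14554482465826891005/1445846848873159862

151/15
2577/256
80038/7951
3364173/334198
57270979/5689317
6565817471/652250365
1671985132315103/166095526968861
14554482465826891005/1445846848873159862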